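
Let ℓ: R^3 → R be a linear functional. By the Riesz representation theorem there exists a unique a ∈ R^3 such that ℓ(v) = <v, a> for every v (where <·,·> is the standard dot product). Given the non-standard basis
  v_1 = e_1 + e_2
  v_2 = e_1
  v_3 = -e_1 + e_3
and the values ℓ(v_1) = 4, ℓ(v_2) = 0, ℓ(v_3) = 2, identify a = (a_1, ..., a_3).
a = (0, 4, 2)

Write a = (a_1, ..., a_3) in the standard basis. For each basis vector v_i, ℓ(v_i) = <v_i, a> is a linear equation in the a_j's. Collect the n equations into a matrix system V a = ℓ, where row i of V is v_i (expressed in the standard basis). Since V is invertible (lower-triangular with 1s on the diagonal, up to permutation), solve by back-substitution:
  V =
[[1, 1, 0],
 [1, 0, 0],
 [-1, 0, 1]]
  V a = (4, 0, 2)
Solving gives a = (0, 4, 2).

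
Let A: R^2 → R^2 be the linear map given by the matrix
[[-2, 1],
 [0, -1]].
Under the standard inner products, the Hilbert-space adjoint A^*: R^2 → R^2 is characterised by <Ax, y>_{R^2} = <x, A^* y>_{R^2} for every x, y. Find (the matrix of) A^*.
A^* = A^T =
[[-2, 0],
 [1, -1]]

For real matrices with standard dot products, the defining identity <Ax, y> = <x, A^* y> gives (Ax)^T y = x^T (A^*) y, i.e. x^T A^T y = x^T (A^*) y. Since this holds for all x, y, we must have A^* = A^T. Therefore
A^* =
[[-2, 0],
 [1, -1]].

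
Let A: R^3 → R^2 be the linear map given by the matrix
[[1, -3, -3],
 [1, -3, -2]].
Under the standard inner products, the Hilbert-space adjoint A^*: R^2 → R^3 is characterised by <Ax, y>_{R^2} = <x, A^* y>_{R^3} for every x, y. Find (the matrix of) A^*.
A^* = A^T =
[[1, 1],
 [-3, -3],
 [-3, -2]]

For real matrices with standard dot products, the defining identity <Ax, y> = <x, A^* y> gives (Ax)^T y = x^T (A^*) y, i.e. x^T A^T y = x^T (A^*) y. Since this holds for all x, y, we must have A^* = A^T. Therefore
A^* =
[[1, 1],
 [-3, -3],
 [-3, -2]].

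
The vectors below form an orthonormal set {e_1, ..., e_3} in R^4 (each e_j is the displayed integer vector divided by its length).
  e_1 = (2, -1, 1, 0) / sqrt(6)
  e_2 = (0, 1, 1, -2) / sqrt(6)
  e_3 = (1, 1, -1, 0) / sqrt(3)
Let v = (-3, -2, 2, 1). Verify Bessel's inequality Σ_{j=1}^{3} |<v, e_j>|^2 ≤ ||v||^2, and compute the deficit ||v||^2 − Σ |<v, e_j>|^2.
Σ |<v, e_j>|^2 = 53/3; ||v||^2 = 18; deficit = 1/3

Write each e_j = u_j / sqrt(<u_j, u_j>) where u_j is the displayed integer vector. Then <v, e_j> = <v, u_j> / sqrt(<u_j, u_j>), so |<v, e_j>|^2 = <v, u_j>^2 / <u_j, u_j>.
Coefficients: <v, e_1> = -2/sqrt(6), <v, e_2> = -2/sqrt(6), <v, e_3> = -7/sqrt(3).
Square and sum: Σ |<v, e_j>|^2 = 53/3.
Compute ||v||^2 = v·v = 18.
Deficit = 18 − 53/3 = 1/3 ≥ 0, confirming Bessel's inequality. (The deficit equals ||v − Σ <v,e_j> e_j||^2, the squared distance from v to span{e_j}.)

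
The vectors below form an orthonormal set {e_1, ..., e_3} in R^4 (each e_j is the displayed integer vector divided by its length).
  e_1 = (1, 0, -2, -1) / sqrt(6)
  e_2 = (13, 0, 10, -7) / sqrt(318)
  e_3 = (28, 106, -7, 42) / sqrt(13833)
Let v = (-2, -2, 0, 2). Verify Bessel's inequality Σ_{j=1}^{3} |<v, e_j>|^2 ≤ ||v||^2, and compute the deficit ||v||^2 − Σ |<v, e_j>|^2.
Σ |<v, e_j>|^2 = 2648/261; ||v||^2 = 12; deficit = 484/261

Write each e_j = u_j / sqrt(<u_j, u_j>) where u_j is the displayed integer vector. Then <v, e_j> = <v, u_j> / sqrt(<u_j, u_j>), so |<v, e_j>|^2 = <v, u_j>^2 / <u_j, u_j>.
Coefficients: <v, e_1> = -4/sqrt(6), <v, e_2> = -40/sqrt(318), <v, e_3> = -184/sqrt(13833).
Square and sum: Σ |<v, e_j>|^2 = 2648/261.
Compute ||v||^2 = v·v = 12.
Deficit = 12 − 2648/261 = 484/261 ≥ 0, confirming Bessel's inequality. (The deficit equals ||v − Σ <v,e_j> e_j||^2, the squared distance from v to span{e_j}.)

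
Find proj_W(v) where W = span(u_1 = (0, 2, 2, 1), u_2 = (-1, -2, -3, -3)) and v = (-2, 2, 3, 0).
proj_W(v) = (-31/38, 56/19, 81/38, -3/19)

Set up U = [u_1 | ... | u_2] ∈ R^(4×2). The projector onto W = col(U) is P = U (U^T U)^(-1) U^T.
Compute U^T U =
  [9, -13]
  [-13, 23],
and U^T v = (10, -11).
Solve U^T U · c = U^T v for the coefficients: c = (87/38, 31/38). The projection is proj_W(v) = U c.
Check: (v - proj_W(v)) · u_1 = 0  (should be 0).
Check: (v - proj_W(v)) · u_2 = 0  (should be 0).
Result: proj_W(v) = (-31/38, 56/19, 81/38, -3/19).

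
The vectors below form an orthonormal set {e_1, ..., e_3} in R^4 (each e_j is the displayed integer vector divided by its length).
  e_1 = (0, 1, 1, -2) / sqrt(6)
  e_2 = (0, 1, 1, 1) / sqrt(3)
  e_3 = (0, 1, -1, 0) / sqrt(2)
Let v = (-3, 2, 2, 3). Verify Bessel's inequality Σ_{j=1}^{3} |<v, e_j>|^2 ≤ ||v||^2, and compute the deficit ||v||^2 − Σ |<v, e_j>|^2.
Σ |<v, e_j>|^2 = 17; ||v||^2 = 26; deficit = 9

Write each e_j = u_j / sqrt(<u_j, u_j>) where u_j is the displayed integer vector. Then <v, e_j> = <v, u_j> / sqrt(<u_j, u_j>), so |<v, e_j>|^2 = <v, u_j>^2 / <u_j, u_j>.
Coefficients: <v, e_1> = -2/sqrt(6), <v, e_2> = 7/sqrt(3), <v, e_3> = 0/sqrt(2).
Square and sum: Σ |<v, e_j>|^2 = 17.
Compute ||v||^2 = v·v = 26.
Deficit = 26 − 17 = 9 ≥ 0, confirming Bessel's inequality. (The deficit equals ||v − Σ <v,e_j> e_j||^2, the squared distance from v to span{e_j}.)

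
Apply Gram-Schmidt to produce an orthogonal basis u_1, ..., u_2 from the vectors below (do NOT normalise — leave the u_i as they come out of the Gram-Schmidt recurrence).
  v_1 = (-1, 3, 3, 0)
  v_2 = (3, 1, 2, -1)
Orthogonal basis:
  u_1 = (-1, 3, 3, 0)
  u_2 = (63/19, 1/19, 20/19, -1)

Apply the Gram-Schmidt recurrence
  u_1 = v_1
  u_i = v_i − Σ_{j<i} ((v_i · u_j) / (u_j · u_j)) · u_j.

Step by step this gives:
  u_1 = (-1, 3, 3, 0)
  u_2 = (63/19, 1/19, 20/19, -1)

Orthogonality check:
  u_2 · u_1 = 0 (should be 0)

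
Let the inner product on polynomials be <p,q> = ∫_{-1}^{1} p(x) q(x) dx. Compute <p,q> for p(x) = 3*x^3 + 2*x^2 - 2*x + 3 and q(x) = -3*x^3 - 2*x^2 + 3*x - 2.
<p,q> = -2188/105

Expand the product: p(x)·q(x) = -9*x^6 - 12*x^5 + 11*x^4 - 5*x^3 - 16*x^2 + 13*x - 6.
∫_{-1}^{1} of each monomial x^k gives [2/(k+1) if k even, 0 if k odd]. Integrating term-by-term (or equivalently evaluating the antiderivative F(x) = -9*x^7/7 - 2*x^6 + 11*x^5/5 - 5*x^4/4 - 16*x^3/3 + 13*x^2/2 - 6*x at the endpoints):
  F(1) − F(−1) = -3011/420 − (5741/420) = -2188/105.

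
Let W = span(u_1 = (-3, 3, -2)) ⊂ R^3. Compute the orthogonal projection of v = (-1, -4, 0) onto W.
proj_W(v) = (27/22, -27/22, 9/11)

Set up U = [u_1 | ... | u_1] ∈ R^(3×1). The projector onto W = col(U) is P = U (U^T U)^(-1) U^T.
Compute U^T U =
  [22],
and U^T v = (-9).
Solve U^T U · c = U^T v for the coefficients: c = (-9/22). The projection is proj_W(v) = U c.
Check: (v - proj_W(v)) · u_1 = 0  (should be 0).
Result: proj_W(v) = (27/22, -27/22, 9/11).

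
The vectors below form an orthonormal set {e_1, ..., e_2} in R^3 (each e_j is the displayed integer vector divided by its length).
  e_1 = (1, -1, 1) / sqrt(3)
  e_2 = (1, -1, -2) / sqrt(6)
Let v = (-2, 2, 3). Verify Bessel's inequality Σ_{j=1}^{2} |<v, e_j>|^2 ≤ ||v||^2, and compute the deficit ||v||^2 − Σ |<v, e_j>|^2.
Σ |<v, e_j>|^2 = 17; ||v||^2 = 17; deficit = 0

Write each e_j = u_j / sqrt(<u_j, u_j>) where u_j is the displayed integer vector. Then <v, e_j> = <v, u_j> / sqrt(<u_j, u_j>), so |<v, e_j>|^2 = <v, u_j>^2 / <u_j, u_j>.
Coefficients: <v, e_1> = -1/sqrt(3), <v, e_2> = -10/sqrt(6).
Square and sum: Σ |<v, e_j>|^2 = 17.
Compute ||v||^2 = v·v = 17.
Deficit = 17 − 17 = 0 ≥ 0, confirming Bessel's inequality. (The deficit equals ||v − Σ <v,e_j> e_j||^2, the squared distance from v to span{e_j}.)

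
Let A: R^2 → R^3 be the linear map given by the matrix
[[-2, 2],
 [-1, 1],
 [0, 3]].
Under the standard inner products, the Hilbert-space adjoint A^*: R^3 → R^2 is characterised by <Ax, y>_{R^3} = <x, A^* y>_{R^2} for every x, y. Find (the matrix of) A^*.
A^* = A^T =
[[-2, -1, 0],
 [2, 1, 3]]

For real matrices with standard dot products, the defining identity <Ax, y> = <x, A^* y> gives (Ax)^T y = x^T (A^*) y, i.e. x^T A^T y = x^T (A^*) y. Since this holds for all x, y, we must have A^* = A^T. Therefore
A^* =
[[-2, -1, 0],
 [2, 1, 3]].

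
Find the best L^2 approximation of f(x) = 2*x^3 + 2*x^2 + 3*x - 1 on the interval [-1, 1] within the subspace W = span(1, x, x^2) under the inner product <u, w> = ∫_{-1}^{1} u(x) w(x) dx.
g(x) = 2*x^2 + 21*x/5 - 1

The best approximation g ∈ W is the orthogonal projection of f onto W. Writing g = a_0 + a_1 x + a_2 x^2, the coefficients solve the normal equations G · a = b where
  G_{ij} = <φ_i, φ_j> and b_i = <f, φ_i>, with φ_0 = 1, φ_1 = x, φ_2 = x^2.
G =
  [2, 0, 2/3]
  [0, 2/3, 0]
  [2/3, 0, 2/5],
b = (-2/3, 14/5, 2/15).
Solving gives a_0 = -1, a_1 = 21/5, a_2 = 2, so
  g(x) = 2*x^2 + 21*x/5 - 1.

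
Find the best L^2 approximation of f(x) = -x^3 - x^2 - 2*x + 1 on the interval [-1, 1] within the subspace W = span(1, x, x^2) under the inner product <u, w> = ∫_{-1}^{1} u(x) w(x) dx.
g(x) = -x^2 - 13*x/5 + 1

The best approximation g ∈ W is the orthogonal projection of f onto W. Writing g = a_0 + a_1 x + a_2 x^2, the coefficients solve the normal equations G · a = b where
  G_{ij} = <φ_i, φ_j> and b_i = <f, φ_i>, with φ_0 = 1, φ_1 = x, φ_2 = x^2.
G =
  [2, 0, 2/3]
  [0, 2/3, 0]
  [2/3, 0, 2/5],
b = (4/3, -26/15, 4/15).
Solving gives a_0 = 1, a_1 = -13/5, a_2 = -1, so
  g(x) = -x^2 - 13*x/5 + 1.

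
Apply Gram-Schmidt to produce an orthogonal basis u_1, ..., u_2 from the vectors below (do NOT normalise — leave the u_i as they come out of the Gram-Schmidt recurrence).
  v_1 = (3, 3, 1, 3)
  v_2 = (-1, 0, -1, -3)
Orthogonal basis:
  u_1 = (3, 3, 1, 3)
  u_2 = (11/28, 39/28, -15/28, -45/28)

Apply the Gram-Schmidt recurrence
  u_1 = v_1
  u_i = v_i − Σ_{j<i} ((v_i · u_j) / (u_j · u_j)) · u_j.

Step by step this gives:
  u_1 = (3, 3, 1, 3)
  u_2 = (11/28, 39/28, -15/28, -45/28)

Orthogonality check:
  u_2 · u_1 = 0 (should be 0)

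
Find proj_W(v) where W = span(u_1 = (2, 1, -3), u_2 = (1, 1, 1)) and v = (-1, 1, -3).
proj_W(v) = (1/7, -3/7, -19/7)

Set up U = [u_1 | ... | u_2] ∈ R^(3×2). The projector onto W = col(U) is P = U (U^T U)^(-1) U^T.
Compute U^T U =
  [14, 0]
  [0, 3],
and U^T v = (8, -3).
Solve U^T U · c = U^T v for the coefficients: c = (4/7, -1). The projection is proj_W(v) = U c.
Check: (v - proj_W(v)) · u_1 = 0  (should be 0).
Check: (v - proj_W(v)) · u_2 = 0  (should be 0).
Result: proj_W(v) = (1/7, -3/7, -19/7).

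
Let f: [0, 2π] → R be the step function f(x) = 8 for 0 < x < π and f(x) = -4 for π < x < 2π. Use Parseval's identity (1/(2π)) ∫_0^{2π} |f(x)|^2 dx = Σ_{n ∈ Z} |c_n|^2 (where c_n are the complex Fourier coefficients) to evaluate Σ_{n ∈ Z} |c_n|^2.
Σ |c_n|^2 = 40

Parseval equates the L^2 energy of f (normalised by 1/(2π)) with the ℓ^2 sum of its Fourier coefficients: (1/(2π)) ∫_0^{2π} |f|^2 = Σ |c_n|^2.
Compute the left side: (1/(2π)) [∫_0^π 8^2 dx + ∫_π^{2π} (-4)^2 dx] = (1/(2π)) · (64π + 16π) = (64 + 16)/2 = 40.
So Σ_{n ∈ Z} |c_n|^2 = 40.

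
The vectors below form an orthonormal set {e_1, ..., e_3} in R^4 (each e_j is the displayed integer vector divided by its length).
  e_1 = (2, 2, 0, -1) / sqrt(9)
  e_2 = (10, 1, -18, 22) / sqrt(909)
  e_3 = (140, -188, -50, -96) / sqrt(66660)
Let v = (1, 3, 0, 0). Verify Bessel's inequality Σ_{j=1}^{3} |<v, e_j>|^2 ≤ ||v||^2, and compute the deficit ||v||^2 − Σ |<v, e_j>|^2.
Σ |<v, e_j>|^2 = 1649/165; ||v||^2 = 10; deficit = 1/165

Write each e_j = u_j / sqrt(<u_j, u_j>) where u_j is the displayed integer vector. Then <v, e_j> = <v, u_j> / sqrt(<u_j, u_j>), so |<v, e_j>|^2 = <v, u_j>^2 / <u_j, u_j>.
Coefficients: <v, e_1> = 8/sqrt(9), <v, e_2> = 13/sqrt(909), <v, e_3> = -424/sqrt(66660).
Square and sum: Σ |<v, e_j>|^2 = 1649/165.
Compute ||v||^2 = v·v = 10.
Deficit = 10 − 1649/165 = 1/165 ≥ 0, confirming Bessel's inequality. (The deficit equals ||v − Σ <v,e_j> e_j||^2, the squared distance from v to span{e_j}.)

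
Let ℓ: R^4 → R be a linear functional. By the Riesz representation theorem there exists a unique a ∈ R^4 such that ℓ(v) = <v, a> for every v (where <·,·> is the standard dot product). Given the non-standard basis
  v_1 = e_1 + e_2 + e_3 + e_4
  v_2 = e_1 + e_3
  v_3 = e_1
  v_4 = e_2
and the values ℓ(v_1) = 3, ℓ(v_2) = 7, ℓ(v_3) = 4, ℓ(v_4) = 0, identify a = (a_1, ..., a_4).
a = (4, 0, 3, -4)

Write a = (a_1, ..., a_4) in the standard basis. For each basis vector v_i, ℓ(v_i) = <v_i, a> is a linear equation in the a_j's. Collect the n equations into a matrix system V a = ℓ, where row i of V is v_i (expressed in the standard basis). Since V is invertible (lower-triangular with 1s on the diagonal, up to permutation), solve by back-substitution:
  V =
[[1, 1, 1, 1],
 [1, 0, 1, 0],
 [1, 0, 0, 0],
 [0, 1, 0, 0]]
  V a = (3, 7, 4, 0)
Solving gives a = (4, 0, 3, -4).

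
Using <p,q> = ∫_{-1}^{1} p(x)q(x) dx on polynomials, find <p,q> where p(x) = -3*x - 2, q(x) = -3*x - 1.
<p,q> = 10

Expand the product: p(x)·q(x) = 9*x^2 + 9*x + 2.
∫_{-1}^{1} of each monomial x^k gives [2/(k+1) if k even, 0 if k odd]. Integrating term-by-term (or equivalently evaluating the antiderivative F(x) = 3*x^3 + 9*x^2/2 + 2*x at the endpoints):
  F(1) − F(−1) = 19/2 − (-1/2) = 10.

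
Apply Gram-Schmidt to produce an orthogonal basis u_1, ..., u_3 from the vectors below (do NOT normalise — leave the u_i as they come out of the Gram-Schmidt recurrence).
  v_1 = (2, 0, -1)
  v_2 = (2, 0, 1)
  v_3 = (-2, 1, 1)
Orthogonal basis:
  u_1 = (2, 0, -1)
  u_2 = (4/5, 0, 8/5)
  u_3 = (0, 1, 0)

Apply the Gram-Schmidt recurrence
  u_1 = v_1
  u_i = v_i − Σ_{j<i} ((v_i · u_j) / (u_j · u_j)) · u_j.

Step by step this gives:
  u_1 = (2, 0, -1)
  u_2 = (4/5, 0, 8/5)
  u_3 = (0, 1, 0)

Orthogonality check:
  u_2 · u_1 = 0 (should be 0)
  u_3 · u_1 = 0 (should be 0)
  u_3 · u_2 = 0 (should be 0)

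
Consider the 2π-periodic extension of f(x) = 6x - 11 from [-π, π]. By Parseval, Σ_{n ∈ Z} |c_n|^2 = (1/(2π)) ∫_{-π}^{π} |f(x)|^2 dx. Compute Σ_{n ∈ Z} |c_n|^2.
Σ |c_n|^2 = 12π^2 + 121

Expand and integrate term by term over [-π, π]:
  ∫ (6x)^2 dx = 36·(2π^3/3); ∫ 2·6·(-11)·x dx = 0 (odd integrand); ∫ (-11)^2 dx = 121·2π.
So (1/(2π)) ∫_{-π}^{π} (6x - 11)^2 dx = 36π^2/3 + 121 = 12π^2 + 121.
Parseval ⇒ Σ |c_n|^2 = 12π^2 + 121.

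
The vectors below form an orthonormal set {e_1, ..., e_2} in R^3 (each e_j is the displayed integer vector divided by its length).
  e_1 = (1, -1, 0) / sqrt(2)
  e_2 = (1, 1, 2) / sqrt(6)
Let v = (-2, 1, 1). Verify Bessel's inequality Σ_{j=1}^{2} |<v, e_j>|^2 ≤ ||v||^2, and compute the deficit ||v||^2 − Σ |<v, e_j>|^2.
Σ |<v, e_j>|^2 = 14/3; ||v||^2 = 6; deficit = 4/3

Write each e_j = u_j / sqrt(<u_j, u_j>) where u_j is the displayed integer vector. Then <v, e_j> = <v, u_j> / sqrt(<u_j, u_j>), so |<v, e_j>|^2 = <v, u_j>^2 / <u_j, u_j>.
Coefficients: <v, e_1> = -3/sqrt(2), <v, e_2> = 1/sqrt(6).
Square and sum: Σ |<v, e_j>|^2 = 14/3.
Compute ||v||^2 = v·v = 6.
Deficit = 6 − 14/3 = 4/3 ≥ 0, confirming Bessel's inequality. (The deficit equals ||v − Σ <v,e_j> e_j||^2, the squared distance from v to span{e_j}.)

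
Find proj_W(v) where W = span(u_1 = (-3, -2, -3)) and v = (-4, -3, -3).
proj_W(v) = (-81/22, -27/11, -81/22)

Set up U = [u_1 | ... | u_1] ∈ R^(3×1). The projector onto W = col(U) is P = U (U^T U)^(-1) U^T.
Compute U^T U =
  [22],
and U^T v = (27).
Solve U^T U · c = U^T v for the coefficients: c = (27/22). The projection is proj_W(v) = U c.
Check: (v - proj_W(v)) · u_1 = 0  (should be 0).
Result: proj_W(v) = (-81/22, -27/11, -81/22).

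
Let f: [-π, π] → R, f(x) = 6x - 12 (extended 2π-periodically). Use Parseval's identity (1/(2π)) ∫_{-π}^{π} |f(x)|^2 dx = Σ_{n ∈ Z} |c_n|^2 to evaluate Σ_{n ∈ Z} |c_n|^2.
Σ |c_n|^2 = 12π^2 + 144

Expand and integrate term by term over [-π, π]:
  ∫ (6x)^2 dx = 36·(2π^3/3); ∫ 2·6·(-12)·x dx = 0 (odd integrand); ∫ (-12)^2 dx = 144·2π.
So (1/(2π)) ∫_{-π}^{π} (6x - 12)^2 dx = 36π^2/3 + 144 = 12π^2 + 144.
Parseval ⇒ Σ |c_n|^2 = 12π^2 + 144.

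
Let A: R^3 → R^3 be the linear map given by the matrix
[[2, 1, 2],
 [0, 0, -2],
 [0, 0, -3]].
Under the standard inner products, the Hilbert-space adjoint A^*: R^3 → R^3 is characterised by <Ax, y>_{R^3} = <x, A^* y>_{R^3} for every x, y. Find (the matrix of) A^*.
A^* = A^T =
[[2, 0, 0],
 [1, 0, 0],
 [2, -2, -3]]

For real matrices with standard dot products, the defining identity <Ax, y> = <x, A^* y> gives (Ax)^T y = x^T (A^*) y, i.e. x^T A^T y = x^T (A^*) y. Since this holds for all x, y, we must have A^* = A^T. Therefore
A^* =
[[2, 0, 0],
 [1, 0, 0],
 [2, -2, -3]].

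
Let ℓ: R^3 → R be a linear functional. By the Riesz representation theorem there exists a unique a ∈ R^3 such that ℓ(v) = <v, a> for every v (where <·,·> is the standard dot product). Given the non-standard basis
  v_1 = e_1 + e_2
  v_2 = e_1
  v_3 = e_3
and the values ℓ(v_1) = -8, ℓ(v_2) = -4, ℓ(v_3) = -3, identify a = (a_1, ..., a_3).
a = (-4, -4, -3)

Write a = (a_1, ..., a_3) in the standard basis. For each basis vector v_i, ℓ(v_i) = <v_i, a> is a linear equation in the a_j's. Collect the n equations into a matrix system V a = ℓ, where row i of V is v_i (expressed in the standard basis). Since V is invertible (lower-triangular with 1s on the diagonal, up to permutation), solve by back-substitution:
  V =
[[1, 1, 0],
 [1, 0, 0],
 [0, 0, 1]]
  V a = (-8, -4, -3)
Solving gives a = (-4, -4, -3).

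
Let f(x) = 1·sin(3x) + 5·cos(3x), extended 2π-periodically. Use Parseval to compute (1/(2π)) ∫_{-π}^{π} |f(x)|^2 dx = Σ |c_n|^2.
Σ |c_n|^2 = 13

Expand |f|^2 and use orthogonality of {sin(nx), cos(mx)} on [-π, π]:
  ∫_{-π}^{π} sin(nx)^2 dx = π, ∫ cos(mx)^2 dx = π, and cross terms integrate to 0.
So ∫_{-π}^{π} f(x)^2 dx = 1^2 · π + 5^2 · π = (1 + 25)π.
Divide by 2π: (1 + 25)/2 = 13.
By Parseval, this equals Σ |c_n|^2.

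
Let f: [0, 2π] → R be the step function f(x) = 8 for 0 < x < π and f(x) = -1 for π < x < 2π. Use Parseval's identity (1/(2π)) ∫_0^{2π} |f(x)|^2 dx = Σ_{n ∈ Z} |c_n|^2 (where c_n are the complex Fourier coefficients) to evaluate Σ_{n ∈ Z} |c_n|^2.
Σ |c_n|^2 = 65/2

Parseval equates the L^2 energy of f (normalised by 1/(2π)) with the ℓ^2 sum of its Fourier coefficients: (1/(2π)) ∫_0^{2π} |f|^2 = Σ |c_n|^2.
Compute the left side: (1/(2π)) [∫_0^π 8^2 dx + ∫_π^{2π} (-1)^2 dx] = (1/(2π)) · (64π + 1π) = (64 + 1)/2 = 65/2.
So Σ_{n ∈ Z} |c_n|^2 = 65/2.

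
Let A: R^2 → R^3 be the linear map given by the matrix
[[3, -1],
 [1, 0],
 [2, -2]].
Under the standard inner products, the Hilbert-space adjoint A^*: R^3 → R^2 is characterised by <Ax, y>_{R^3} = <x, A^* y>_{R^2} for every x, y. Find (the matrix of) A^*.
A^* = A^T =
[[3, 1, 2],
 [-1, 0, -2]]

For real matrices with standard dot products, the defining identity <Ax, y> = <x, A^* y> gives (Ax)^T y = x^T (A^*) y, i.e. x^T A^T y = x^T (A^*) y. Since this holds for all x, y, we must have A^* = A^T. Therefore
A^* =
[[3, 1, 2],
 [-1, 0, -2]].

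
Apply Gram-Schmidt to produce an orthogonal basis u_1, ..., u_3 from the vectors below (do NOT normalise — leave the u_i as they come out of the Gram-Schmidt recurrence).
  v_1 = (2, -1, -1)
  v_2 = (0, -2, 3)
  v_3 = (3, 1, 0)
Orthogonal basis:
  u_1 = (2, -1, -1)
  u_2 = (1/3, -13/6, 17/6)
  u_3 = (15/11, 18/11, 12/11)

Apply the Gram-Schmidt recurrence
  u_1 = v_1
  u_i = v_i − Σ_{j<i} ((v_i · u_j) / (u_j · u_j)) · u_j.

Step by step this gives:
  u_1 = (2, -1, -1)
  u_2 = (1/3, -13/6, 17/6)
  u_3 = (15/11, 18/11, 12/11)

Orthogonality check:
  u_2 · u_1 = 0 (should be 0)
  u_3 · u_1 = 0 (should be 0)
  u_3 · u_2 = 0 (should be 0)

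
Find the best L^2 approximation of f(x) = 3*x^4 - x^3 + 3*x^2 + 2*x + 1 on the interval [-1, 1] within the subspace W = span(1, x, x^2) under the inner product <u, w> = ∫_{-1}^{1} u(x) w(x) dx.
g(x) = 39*x^2/7 + 7*x/5 + 26/35

The best approximation g ∈ W is the orthogonal projection of f onto W. Writing g = a_0 + a_1 x + a_2 x^2, the coefficients solve the normal equations G · a = b where
  G_{ij} = <φ_i, φ_j> and b_i = <f, φ_i>, with φ_0 = 1, φ_1 = x, φ_2 = x^2.
G =
  [2, 0, 2/3]
  [0, 2/3, 0]
  [2/3, 0, 2/5],
b = (26/5, 14/15, 286/105).
Solving gives a_0 = 26/35, a_1 = 7/5, a_2 = 39/7, so
  g(x) = 39*x^2/7 + 7*x/5 + 26/35.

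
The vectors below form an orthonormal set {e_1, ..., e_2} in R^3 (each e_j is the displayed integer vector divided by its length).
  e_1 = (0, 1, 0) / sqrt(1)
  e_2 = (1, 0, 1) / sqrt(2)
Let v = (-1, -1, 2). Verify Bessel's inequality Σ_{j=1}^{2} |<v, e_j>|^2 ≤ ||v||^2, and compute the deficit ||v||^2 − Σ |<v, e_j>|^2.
Σ |<v, e_j>|^2 = 3/2; ||v||^2 = 6; deficit = 9/2

Write each e_j = u_j / sqrt(<u_j, u_j>) where u_j is the displayed integer vector. Then <v, e_j> = <v, u_j> / sqrt(<u_j, u_j>), so |<v, e_j>|^2 = <v, u_j>^2 / <u_j, u_j>.
Coefficients: <v, e_1> = -1/sqrt(1), <v, e_2> = 1/sqrt(2).
Square and sum: Σ |<v, e_j>|^2 = 3/2.
Compute ||v||^2 = v·v = 6.
Deficit = 6 − 3/2 = 9/2 ≥ 0, confirming Bessel's inequality. (The deficit equals ||v − Σ <v,e_j> e_j||^2, the squared distance from v to span{e_j}.)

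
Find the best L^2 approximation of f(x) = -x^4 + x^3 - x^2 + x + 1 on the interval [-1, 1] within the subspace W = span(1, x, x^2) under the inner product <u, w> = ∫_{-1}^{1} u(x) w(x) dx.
g(x) = -13*x^2/7 + 8*x/5 + 38/35

The best approximation g ∈ W is the orthogonal projection of f onto W. Writing g = a_0 + a_1 x + a_2 x^2, the coefficients solve the normal equations G · a = b where
  G_{ij} = <φ_i, φ_j> and b_i = <f, φ_i>, with φ_0 = 1, φ_1 = x, φ_2 = x^2.
G =
  [2, 0, 2/3]
  [0, 2/3, 0]
  [2/3, 0, 2/5],
b = (14/15, 16/15, -2/105).
Solving gives a_0 = 38/35, a_1 = 8/5, a_2 = -13/7, so
  g(x) = -13*x^2/7 + 8*x/5 + 38/35.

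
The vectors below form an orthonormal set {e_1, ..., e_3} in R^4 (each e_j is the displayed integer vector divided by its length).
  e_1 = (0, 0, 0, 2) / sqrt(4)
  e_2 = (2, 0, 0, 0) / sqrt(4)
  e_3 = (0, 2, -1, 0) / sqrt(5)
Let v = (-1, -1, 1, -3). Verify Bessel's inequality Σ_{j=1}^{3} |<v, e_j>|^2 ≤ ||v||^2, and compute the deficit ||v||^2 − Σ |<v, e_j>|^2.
Σ |<v, e_j>|^2 = 59/5; ||v||^2 = 12; deficit = 1/5

Write each e_j = u_j / sqrt(<u_j, u_j>) where u_j is the displayed integer vector. Then <v, e_j> = <v, u_j> / sqrt(<u_j, u_j>), so |<v, e_j>|^2 = <v, u_j>^2 / <u_j, u_j>.
Coefficients: <v, e_1> = -6/sqrt(4), <v, e_2> = -2/sqrt(4), <v, e_3> = -3/sqrt(5).
Square and sum: Σ |<v, e_j>|^2 = 59/5.
Compute ||v||^2 = v·v = 12.
Deficit = 12 − 59/5 = 1/5 ≥ 0, confirming Bessel's inequality. (The deficit equals ||v − Σ <v,e_j> e_j||^2, the squared distance from v to span{e_j}.)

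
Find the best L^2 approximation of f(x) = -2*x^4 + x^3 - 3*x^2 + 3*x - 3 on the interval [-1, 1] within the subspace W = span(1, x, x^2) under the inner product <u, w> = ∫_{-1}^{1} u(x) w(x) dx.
g(x) = -33*x^2/7 + 18*x/5 - 99/35

The best approximation g ∈ W is the orthogonal projection of f onto W. Writing g = a_0 + a_1 x + a_2 x^2, the coefficients solve the normal equations G · a = b where
  G_{ij} = <φ_i, φ_j> and b_i = <f, φ_i>, with φ_0 = 1, φ_1 = x, φ_2 = x^2.
G =
  [2, 0, 2/3]
  [0, 2/3, 0]
  [2/3, 0, 2/5],
b = (-44/5, 12/5, -132/35).
Solving gives a_0 = -99/35, a_1 = 18/5, a_2 = -33/7, so
  g(x) = -33*x^2/7 + 18*x/5 - 99/35.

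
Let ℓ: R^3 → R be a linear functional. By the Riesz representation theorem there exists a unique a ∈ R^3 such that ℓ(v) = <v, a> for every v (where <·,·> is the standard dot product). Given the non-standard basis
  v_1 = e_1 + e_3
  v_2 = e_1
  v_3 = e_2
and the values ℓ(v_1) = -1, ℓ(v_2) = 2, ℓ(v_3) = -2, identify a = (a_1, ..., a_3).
a = (2, -2, -3)

Write a = (a_1, ..., a_3) in the standard basis. For each basis vector v_i, ℓ(v_i) = <v_i, a> is a linear equation in the a_j's. Collect the n equations into a matrix system V a = ℓ, where row i of V is v_i (expressed in the standard basis). Since V is invertible (lower-triangular with 1s on the diagonal, up to permutation), solve by back-substitution:
  V =
[[1, 0, 1],
 [1, 0, 0],
 [0, 1, 0]]
  V a = (-1, 2, -2)
Solving gives a = (2, -2, -3).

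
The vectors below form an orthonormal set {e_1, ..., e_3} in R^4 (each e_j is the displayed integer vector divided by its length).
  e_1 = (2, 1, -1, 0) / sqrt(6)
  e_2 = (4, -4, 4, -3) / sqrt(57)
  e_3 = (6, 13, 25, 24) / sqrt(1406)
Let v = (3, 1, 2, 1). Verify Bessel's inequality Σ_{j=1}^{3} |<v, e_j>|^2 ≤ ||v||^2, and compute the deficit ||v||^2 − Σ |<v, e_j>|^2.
Σ |<v, e_j>|^2 = 554/37; ||v||^2 = 15; deficit = 1/37

Write each e_j = u_j / sqrt(<u_j, u_j>) where u_j is the displayed integer vector. Then <v, e_j> = <v, u_j> / sqrt(<u_j, u_j>), so |<v, e_j>|^2 = <v, u_j>^2 / <u_j, u_j>.
Coefficients: <v, e_1> = 5/sqrt(6), <v, e_2> = 13/sqrt(57), <v, e_3> = 105/sqrt(1406).
Square and sum: Σ |<v, e_j>|^2 = 554/37.
Compute ||v||^2 = v·v = 15.
Deficit = 15 − 554/37 = 1/37 ≥ 0, confirming Bessel's inequality. (The deficit equals ||v − Σ <v,e_j> e_j||^2, the squared distance from v to span{e_j}.)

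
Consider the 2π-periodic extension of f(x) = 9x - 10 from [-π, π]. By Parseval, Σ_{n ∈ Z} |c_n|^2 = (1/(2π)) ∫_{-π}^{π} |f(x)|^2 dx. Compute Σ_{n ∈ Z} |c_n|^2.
Σ |c_n|^2 = 27π^2 + 100

Expand and integrate term by term over [-π, π]:
  ∫ (9x)^2 dx = 81·(2π^3/3); ∫ 2·9·(-10)·x dx = 0 (odd integrand); ∫ (-10)^2 dx = 100·2π.
So (1/(2π)) ∫_{-π}^{π} (9x - 10)^2 dx = 81π^2/3 + 100 = 27π^2 + 100.
Parseval ⇒ Σ |c_n|^2 = 27π^2 + 100.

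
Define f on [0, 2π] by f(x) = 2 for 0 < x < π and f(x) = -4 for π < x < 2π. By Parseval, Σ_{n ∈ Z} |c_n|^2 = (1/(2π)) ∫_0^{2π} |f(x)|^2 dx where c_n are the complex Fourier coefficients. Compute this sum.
Σ |c_n|^2 = 10

Parseval equates the L^2 energy of f (normalised by 1/(2π)) with the ℓ^2 sum of its Fourier coefficients: (1/(2π)) ∫_0^{2π} |f|^2 = Σ |c_n|^2.
Compute the left side: (1/(2π)) [∫_0^π 2^2 dx + ∫_π^{2π} (-4)^2 dx] = (1/(2π)) · (4π + 16π) = (4 + 16)/2 = 10.
So Σ_{n ∈ Z} |c_n|^2 = 10.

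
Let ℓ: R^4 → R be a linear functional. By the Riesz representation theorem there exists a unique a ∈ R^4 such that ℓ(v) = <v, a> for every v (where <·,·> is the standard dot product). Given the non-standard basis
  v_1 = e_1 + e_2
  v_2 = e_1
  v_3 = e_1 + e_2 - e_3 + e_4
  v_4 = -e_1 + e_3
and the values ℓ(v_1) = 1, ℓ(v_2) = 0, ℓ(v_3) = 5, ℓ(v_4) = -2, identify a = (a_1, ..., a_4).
a = (0, 1, -2, 2)

Write a = (a_1, ..., a_4) in the standard basis. For each basis vector v_i, ℓ(v_i) = <v_i, a> is a linear equation in the a_j's. Collect the n equations into a matrix system V a = ℓ, where row i of V is v_i (expressed in the standard basis). Since V is invertible (lower-triangular with 1s on the diagonal, up to permutation), solve by back-substitution:
  V =
[[1, 1, 0, 0],
 [1, 0, 0, 0],
 [1, 1, -1, 1],
 [-1, 0, 1, 0]]
  V a = (1, 0, 5, -2)
Solving gives a = (0, 1, -2, 2).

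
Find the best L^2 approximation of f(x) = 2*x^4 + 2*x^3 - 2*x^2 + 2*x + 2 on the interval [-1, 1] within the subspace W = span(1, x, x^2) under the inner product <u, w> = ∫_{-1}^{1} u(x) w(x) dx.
g(x) = -2*x^2/7 + 16*x/5 + 64/35

The best approximation g ∈ W is the orthogonal projection of f onto W. Writing g = a_0 + a_1 x + a_2 x^2, the coefficients solve the normal equations G · a = b where
  G_{ij} = <φ_i, φ_j> and b_i = <f, φ_i>, with φ_0 = 1, φ_1 = x, φ_2 = x^2.
G =
  [2, 0, 2/3]
  [0, 2/3, 0]
  [2/3, 0, 2/5],
b = (52/15, 32/15, 116/105).
Solving gives a_0 = 64/35, a_1 = 16/5, a_2 = -2/7, so
  g(x) = -2*x^2/7 + 16*x/5 + 64/35.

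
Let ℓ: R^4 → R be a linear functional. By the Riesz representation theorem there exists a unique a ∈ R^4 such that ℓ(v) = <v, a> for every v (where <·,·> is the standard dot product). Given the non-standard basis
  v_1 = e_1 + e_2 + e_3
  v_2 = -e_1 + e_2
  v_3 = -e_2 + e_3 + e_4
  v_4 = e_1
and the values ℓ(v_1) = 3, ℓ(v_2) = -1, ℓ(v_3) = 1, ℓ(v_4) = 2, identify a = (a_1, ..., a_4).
a = (2, 1, 0, 2)

Write a = (a_1, ..., a_4) in the standard basis. For each basis vector v_i, ℓ(v_i) = <v_i, a> is a linear equation in the a_j's. Collect the n equations into a matrix system V a = ℓ, where row i of V is v_i (expressed in the standard basis). Since V is invertible (lower-triangular with 1s on the diagonal, up to permutation), solve by back-substitution:
  V =
[[1, 1, 1, 0],
 [-1, 1, 0, 0],
 [0, -1, 1, 1],
 [1, 0, 0, 0]]
  V a = (3, -1, 1, 2)
Solving gives a = (2, 1, 0, 2).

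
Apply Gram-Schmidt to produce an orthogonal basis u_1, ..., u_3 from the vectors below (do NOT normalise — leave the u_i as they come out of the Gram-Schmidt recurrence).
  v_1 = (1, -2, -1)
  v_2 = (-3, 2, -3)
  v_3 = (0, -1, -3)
Orthogonal basis:
  u_1 = (1, -2, -1)
  u_2 = (-7/3, 2/3, -11/3)
  u_3 = (12/29, 9/29, -6/29)

Apply the Gram-Schmidt recurrence
  u_1 = v_1
  u_i = v_i − Σ_{j<i} ((v_i · u_j) / (u_j · u_j)) · u_j.

Step by step this gives:
  u_1 = (1, -2, -1)
  u_2 = (-7/3, 2/3, -11/3)
  u_3 = (12/29, 9/29, -6/29)

Orthogonality check:
  u_2 · u_1 = 0 (should be 0)
  u_3 · u_1 = 0 (should be 0)
  u_3 · u_2 = 0 (should be 0)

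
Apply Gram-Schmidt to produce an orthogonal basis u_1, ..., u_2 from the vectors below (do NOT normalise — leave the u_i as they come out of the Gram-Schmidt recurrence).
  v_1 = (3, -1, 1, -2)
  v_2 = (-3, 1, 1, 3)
Orthogonal basis:
  u_1 = (3, -1, 1, -2)
  u_2 = (0, 0, 2, 1)

Apply the Gram-Schmidt recurrence
  u_1 = v_1
  u_i = v_i − Σ_{j<i} ((v_i · u_j) / (u_j · u_j)) · u_j.

Step by step this gives:
  u_1 = (3, -1, 1, -2)
  u_2 = (0, 0, 2, 1)

Orthogonality check:
  u_2 · u_1 = 0 (should be 0)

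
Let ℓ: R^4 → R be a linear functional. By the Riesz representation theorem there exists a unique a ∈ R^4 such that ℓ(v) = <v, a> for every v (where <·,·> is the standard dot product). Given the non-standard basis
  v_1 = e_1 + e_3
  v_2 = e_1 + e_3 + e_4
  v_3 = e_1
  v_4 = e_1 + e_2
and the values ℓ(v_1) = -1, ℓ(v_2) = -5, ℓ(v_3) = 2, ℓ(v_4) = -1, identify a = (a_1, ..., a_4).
a = (2, -3, -3, -4)

Write a = (a_1, ..., a_4) in the standard basis. For each basis vector v_i, ℓ(v_i) = <v_i, a> is a linear equation in the a_j's. Collect the n equations into a matrix system V a = ℓ, where row i of V is v_i (expressed in the standard basis). Since V is invertible (lower-triangular with 1s on the diagonal, up to permutation), solve by back-substitution:
  V =
[[1, 0, 1, 0],
 [1, 0, 1, 1],
 [1, 0, 0, 0],
 [1, 1, 0, 0]]
  V a = (-1, -5, 2, -1)
Solving gives a = (2, -3, -3, -4).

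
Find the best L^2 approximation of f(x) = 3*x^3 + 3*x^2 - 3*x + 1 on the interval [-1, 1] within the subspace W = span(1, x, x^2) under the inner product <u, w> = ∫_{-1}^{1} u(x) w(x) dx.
g(x) = 3*x^2 - 6*x/5 + 1

The best approximation g ∈ W is the orthogonal projection of f onto W. Writing g = a_0 + a_1 x + a_2 x^2, the coefficients solve the normal equations G · a = b where
  G_{ij} = <φ_i, φ_j> and b_i = <f, φ_i>, with φ_0 = 1, φ_1 = x, φ_2 = x^2.
G =
  [2, 0, 2/3]
  [0, 2/3, 0]
  [2/3, 0, 2/5],
b = (4, -4/5, 28/15).
Solving gives a_0 = 1, a_1 = -6/5, a_2 = 3, so
  g(x) = 3*x^2 - 6*x/5 + 1.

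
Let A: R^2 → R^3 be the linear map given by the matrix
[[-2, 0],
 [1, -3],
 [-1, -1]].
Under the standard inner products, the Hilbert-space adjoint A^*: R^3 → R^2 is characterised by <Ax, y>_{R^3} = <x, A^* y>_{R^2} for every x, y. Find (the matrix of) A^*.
A^* = A^T =
[[-2, 1, -1],
 [0, -3, -1]]

For real matrices with standard dot products, the defining identity <Ax, y> = <x, A^* y> gives (Ax)^T y = x^T (A^*) y, i.e. x^T A^T y = x^T (A^*) y. Since this holds for all x, y, we must have A^* = A^T. Therefore
A^* =
[[-2, 1, -1],
 [0, -3, -1]].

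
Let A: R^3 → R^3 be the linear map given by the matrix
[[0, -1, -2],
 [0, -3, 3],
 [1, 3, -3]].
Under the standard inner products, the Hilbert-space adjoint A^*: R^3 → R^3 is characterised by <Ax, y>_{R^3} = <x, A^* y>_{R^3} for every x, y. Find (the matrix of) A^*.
A^* = A^T =
[[0, 0, 1],
 [-1, -3, 3],
 [-2, 3, -3]]

For real matrices with standard dot products, the defining identity <Ax, y> = <x, A^* y> gives (Ax)^T y = x^T (A^*) y, i.e. x^T A^T y = x^T (A^*) y. Since this holds for all x, y, we must have A^* = A^T. Therefore
A^* =
[[0, 0, 1],
 [-1, -3, 3],
 [-2, 3, -3]].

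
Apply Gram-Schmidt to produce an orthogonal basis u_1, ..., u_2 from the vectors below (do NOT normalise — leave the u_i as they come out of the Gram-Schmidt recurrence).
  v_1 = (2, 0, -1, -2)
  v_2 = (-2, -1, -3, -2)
Orthogonal basis:
  u_1 = (2, 0, -1, -2)
  u_2 = (-8/3, -1, -8/3, -4/3)

Apply the Gram-Schmidt recurrence
  u_1 = v_1
  u_i = v_i − Σ_{j<i} ((v_i · u_j) / (u_j · u_j)) · u_j.

Step by step this gives:
  u_1 = (2, 0, -1, -2)
  u_2 = (-8/3, -1, -8/3, -4/3)

Orthogonality check:
  u_2 · u_1 = 0 (should be 0)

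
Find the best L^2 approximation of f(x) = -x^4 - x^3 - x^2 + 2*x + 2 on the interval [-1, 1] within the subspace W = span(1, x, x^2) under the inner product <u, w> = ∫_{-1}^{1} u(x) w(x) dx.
g(x) = -13*x^2/7 + 7*x/5 + 73/35

The best approximation g ∈ W is the orthogonal projection of f onto W. Writing g = a_0 + a_1 x + a_2 x^2, the coefficients solve the normal equations G · a = b where
  G_{ij} = <φ_i, φ_j> and b_i = <f, φ_i>, with φ_0 = 1, φ_1 = x, φ_2 = x^2.
G =
  [2, 0, 2/3]
  [0, 2/3, 0]
  [2/3, 0, 2/5],
b = (44/15, 14/15, 68/105).
Solving gives a_0 = 73/35, a_1 = 7/5, a_2 = -13/7, so
  g(x) = -13*x^2/7 + 7*x/5 + 73/35.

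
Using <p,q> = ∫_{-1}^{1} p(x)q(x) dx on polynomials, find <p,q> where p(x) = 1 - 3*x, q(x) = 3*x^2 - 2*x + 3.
<p,q> = 12

Expand the product: p(x)·q(x) = -9*x^3 + 9*x^2 - 11*x + 3.
∫_{-1}^{1} of each monomial x^k gives [2/(k+1) if k even, 0 if k odd]. Integrating term-by-term (or equivalently evaluating the antiderivative F(x) = -9*x^4/4 + 3*x^3 - 11*x^2/2 + 3*x at the endpoints):
  F(1) − F(−1) = -7/4 − (-55/4) = 12.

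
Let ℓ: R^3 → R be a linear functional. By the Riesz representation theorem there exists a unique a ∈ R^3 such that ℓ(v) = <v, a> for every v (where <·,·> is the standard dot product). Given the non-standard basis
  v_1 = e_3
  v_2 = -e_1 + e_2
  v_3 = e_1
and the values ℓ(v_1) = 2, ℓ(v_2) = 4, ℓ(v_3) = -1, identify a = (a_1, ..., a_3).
a = (-1, 3, 2)

Write a = (a_1, ..., a_3) in the standard basis. For each basis vector v_i, ℓ(v_i) = <v_i, a> is a linear equation in the a_j's. Collect the n equations into a matrix system V a = ℓ, where row i of V is v_i (expressed in the standard basis). Since V is invertible (lower-triangular with 1s on the diagonal, up to permutation), solve by back-substitution:
  V =
[[0, 0, 1],
 [-1, 1, 0],
 [1, 0, 0]]
  V a = (2, 4, -1)
Solving gives a = (-1, 3, 2).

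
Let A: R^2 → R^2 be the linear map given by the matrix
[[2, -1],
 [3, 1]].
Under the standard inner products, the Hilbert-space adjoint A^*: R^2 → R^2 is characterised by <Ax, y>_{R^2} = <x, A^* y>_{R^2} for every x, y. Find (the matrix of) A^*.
A^* = A^T =
[[2, 3],
 [-1, 1]]

For real matrices with standard dot products, the defining identity <Ax, y> = <x, A^* y> gives (Ax)^T y = x^T (A^*) y, i.e. x^T A^T y = x^T (A^*) y. Since this holds for all x, y, we must have A^* = A^T. Therefore
A^* =
[[2, 3],
 [-1, 1]].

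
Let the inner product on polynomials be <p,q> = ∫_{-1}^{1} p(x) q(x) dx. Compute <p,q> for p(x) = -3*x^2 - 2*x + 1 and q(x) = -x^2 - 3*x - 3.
<p,q> = 68/15

Expand the product: p(x)·q(x) = 3*x^4 + 11*x^3 + 14*x^2 + 3*x - 3.
∫_{-1}^{1} of each monomial x^k gives [2/(k+1) if k even, 0 if k odd]. Integrating term-by-term (or equivalently evaluating the antiderivative F(x) = 3*x^5/5 + 11*x^4/4 + 14*x^3/3 + 3*x^2/2 - 3*x at the endpoints):
  F(1) − F(−1) = 391/60 − (119/60) = 68/15.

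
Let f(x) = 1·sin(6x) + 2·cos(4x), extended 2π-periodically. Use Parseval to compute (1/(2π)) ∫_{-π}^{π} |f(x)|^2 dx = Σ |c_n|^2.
Σ |c_n|^2 = 5/2

Expand |f|^2 and use orthogonality of {sin(nx), cos(mx)} on [-π, π]:
  ∫_{-π}^{π} sin(nx)^2 dx = π, ∫ cos(mx)^2 dx = π, and cross terms integrate to 0.
So ∫_{-π}^{π} f(x)^2 dx = 1^2 · π + 2^2 · π = (1 + 4)π.
Divide by 2π: (1 + 4)/2 = 5/2.
By Parseval, this equals Σ |c_n|^2.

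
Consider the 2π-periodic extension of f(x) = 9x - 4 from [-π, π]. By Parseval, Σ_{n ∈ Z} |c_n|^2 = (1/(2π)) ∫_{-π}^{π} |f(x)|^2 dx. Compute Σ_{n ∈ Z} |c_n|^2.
Σ |c_n|^2 = 27π^2 + 16

Expand and integrate term by term over [-π, π]:
  ∫ (9x)^2 dx = 81·(2π^3/3); ∫ 2·9·(-4)·x dx = 0 (odd integrand); ∫ (-4)^2 dx = 16·2π.
So (1/(2π)) ∫_{-π}^{π} (9x - 4)^2 dx = 81π^2/3 + 16 = 27π^2 + 16.
Parseval ⇒ Σ |c_n|^2 = 27π^2 + 16.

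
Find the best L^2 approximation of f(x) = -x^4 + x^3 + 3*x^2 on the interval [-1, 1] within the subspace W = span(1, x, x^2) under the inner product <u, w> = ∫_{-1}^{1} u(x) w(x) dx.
g(x) = 15*x^2/7 + 3*x/5 + 3/35

The best approximation g ∈ W is the orthogonal projection of f onto W. Writing g = a_0 + a_1 x + a_2 x^2, the coefficients solve the normal equations G · a = b where
  G_{ij} = <φ_i, φ_j> and b_i = <f, φ_i>, with φ_0 = 1, φ_1 = x, φ_2 = x^2.
G =
  [2, 0, 2/3]
  [0, 2/3, 0]
  [2/3, 0, 2/5],
b = (8/5, 2/5, 32/35).
Solving gives a_0 = 3/35, a_1 = 3/5, a_2 = 15/7, so
  g(x) = 15*x^2/7 + 3*x/5 + 3/35.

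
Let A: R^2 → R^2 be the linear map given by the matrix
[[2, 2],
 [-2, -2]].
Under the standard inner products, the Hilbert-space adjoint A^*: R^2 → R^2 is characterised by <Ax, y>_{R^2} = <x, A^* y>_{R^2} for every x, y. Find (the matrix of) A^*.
A^* = A^T =
[[2, -2],
 [2, -2]]

For real matrices with standard dot products, the defining identity <Ax, y> = <x, A^* y> gives (Ax)^T y = x^T (A^*) y, i.e. x^T A^T y = x^T (A^*) y. Since this holds for all x, y, we must have A^* = A^T. Therefore
A^* =
[[2, -2],
 [2, -2]].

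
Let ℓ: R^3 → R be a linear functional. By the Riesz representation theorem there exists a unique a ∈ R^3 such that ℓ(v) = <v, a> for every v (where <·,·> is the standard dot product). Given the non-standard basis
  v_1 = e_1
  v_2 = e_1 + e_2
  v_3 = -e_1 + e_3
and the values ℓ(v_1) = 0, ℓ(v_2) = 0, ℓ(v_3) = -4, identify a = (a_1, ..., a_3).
a = (0, 0, -4)

Write a = (a_1, ..., a_3) in the standard basis. For each basis vector v_i, ℓ(v_i) = <v_i, a> is a linear equation in the a_j's. Collect the n equations into a matrix system V a = ℓ, where row i of V is v_i (expressed in the standard basis). Since V is invertible (lower-triangular with 1s on the diagonal, up to permutation), solve by back-substitution:
  V =
[[1, 0, 0],
 [1, 1, 0],
 [-1, 0, 1]]
  V a = (0, 0, -4)
Solving gives a = (0, 0, -4).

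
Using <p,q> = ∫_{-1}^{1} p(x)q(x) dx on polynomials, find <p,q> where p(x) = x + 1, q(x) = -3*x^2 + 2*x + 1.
<p,q> = 4/3

Expand the product: p(x)·q(x) = -3*x^3 - x^2 + 3*x + 1.
∫_{-1}^{1} of each monomial x^k gives [2/(k+1) if k even, 0 if k odd]. Integrating term-by-term (or equivalently evaluating the antiderivative F(x) = -3*x^4/4 - x^3/3 + 3*x^2/2 + x at the endpoints):
  F(1) − F(−1) = 17/12 − (1/12) = 4/3.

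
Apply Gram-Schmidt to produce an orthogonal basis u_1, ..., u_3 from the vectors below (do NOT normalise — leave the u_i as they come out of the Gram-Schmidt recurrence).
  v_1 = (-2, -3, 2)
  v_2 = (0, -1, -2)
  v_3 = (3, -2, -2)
Orthogonal basis:
  u_1 = (-2, -3, 2)
  u_2 = (-2/17, -20/17, -32/17)
  u_3 = (8/3, -4/3, 2/3)

Apply the Gram-Schmidt recurrence
  u_1 = v_1
  u_i = v_i − Σ_{j<i} ((v_i · u_j) / (u_j · u_j)) · u_j.

Step by step this gives:
  u_1 = (-2, -3, 2)
  u_2 = (-2/17, -20/17, -32/17)
  u_3 = (8/3, -4/3, 2/3)

Orthogonality check:
  u_2 · u_1 = 0 (should be 0)
  u_3 · u_1 = 0 (should be 0)
  u_3 · u_2 = 0 (should be 0)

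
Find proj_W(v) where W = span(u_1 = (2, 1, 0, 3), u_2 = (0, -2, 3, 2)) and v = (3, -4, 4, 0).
proj_W(v) = (-46/111, -295/111, 136/37, 203/111)

Set up U = [u_1 | ... | u_2] ∈ R^(4×2). The projector onto W = col(U) is P = U (U^T U)^(-1) U^T.
Compute U^T U =
  [14, 4]
  [4, 17],
and U^T v = (2, 20).
Solve U^T U · c = U^T v for the coefficients: c = (-23/111, 136/111). The projection is proj_W(v) = U c.
Check: (v - proj_W(v)) · u_1 = 0  (should be 0).
Check: (v - proj_W(v)) · u_2 = 0  (should be 0).
Result: proj_W(v) = (-46/111, -295/111, 136/37, 203/111).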